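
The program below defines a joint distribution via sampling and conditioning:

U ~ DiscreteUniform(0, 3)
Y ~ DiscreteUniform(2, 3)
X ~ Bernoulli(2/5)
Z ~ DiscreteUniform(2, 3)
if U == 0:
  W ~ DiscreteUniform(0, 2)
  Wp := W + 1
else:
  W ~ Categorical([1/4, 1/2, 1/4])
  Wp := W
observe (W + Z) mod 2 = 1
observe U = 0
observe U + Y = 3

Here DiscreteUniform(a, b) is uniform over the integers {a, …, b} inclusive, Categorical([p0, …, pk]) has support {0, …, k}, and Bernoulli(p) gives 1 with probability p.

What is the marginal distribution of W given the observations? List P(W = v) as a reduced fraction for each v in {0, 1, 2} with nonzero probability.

Enumerate traces; 6 have nonzero weight after conditioning:
  (U=0, Y=3, X=0, Z=2, W=1) weight 1/80
  (U=0, Y=3, X=0, Z=3, W=0) weight 1/80
  (U=0, Y=3, X=0, Z=3, W=2) weight 1/80
  (U=0, Y=3, X=1, Z=2, W=1) weight 1/120
  (U=0, Y=3, X=1, Z=3, W=0) weight 1/120
  (U=0, Y=3, X=1, Z=3, W=2) weight 1/120
Group by W:
  weight(W=0) = 1/48
  weight(W=1) = 1/48
  weight(W=2) = 1/48
Total weight = 1/48 + 1/48 + 1/48 = 1/16
P(W=0 | obs) = 1/48 / 1/16 = 1/3
P(W=1 | obs) = 1/48 / 1/16 = 1/3
P(W=2 | obs) = 1/48 / 1/16 = 1/3

P(W=0) = 1/3, P(W=1) = 1/3, P(W=2) = 1/3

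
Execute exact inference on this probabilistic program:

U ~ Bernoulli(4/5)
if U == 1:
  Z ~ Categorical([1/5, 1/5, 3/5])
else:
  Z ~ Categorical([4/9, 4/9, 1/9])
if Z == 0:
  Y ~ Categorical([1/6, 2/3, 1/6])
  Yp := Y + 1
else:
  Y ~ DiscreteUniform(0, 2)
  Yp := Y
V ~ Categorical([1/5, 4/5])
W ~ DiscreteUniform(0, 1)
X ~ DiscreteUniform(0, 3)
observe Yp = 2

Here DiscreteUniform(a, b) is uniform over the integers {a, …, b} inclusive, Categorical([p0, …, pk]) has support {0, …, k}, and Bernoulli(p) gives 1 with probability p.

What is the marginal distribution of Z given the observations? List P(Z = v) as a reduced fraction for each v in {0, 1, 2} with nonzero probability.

Enumerate traces; 96 have nonzero weight after conditioning:
  (U=0, Z=0, Y=1, V=0, W=0, X=0) weight 1/675
  (U=0, Z=0, Y=1, V=0, W=0, X=1) weight 1/675
  (U=0, Z=0, Y=1, V=0, W=0, X=2) weight 1/675
  (U=0, Z=0, Y=1, V=0, W=0, X=3) weight 1/675
  (U=0, Z=0, Y=1, V=0, W=1, X=0) weight 1/675
  (U=0, Z=0, Y=1, V=0, W=1, X=1) weight 1/675
  (U=0, Z=0, Y=1, V=0, W=1, X=2) weight 1/675
  (U=0, Z=0, Y=1, V=0, W=1, X=3) weight 1/675
  (U=0, Z=1, Y=2, V=0, W=0, X=0) weight 1/1350
  (U=0, Z=2, Y=2, V=0, W=0, X=0) weight 1/5400
  … 86 more
Group by Z:
  weight(Z=0) = 112/675
  weight(Z=1) = 56/675
  weight(Z=2) = 113/675
Total weight = 112/675 + 56/675 + 113/675 = 281/675
P(Z=0 | obs) = 112/675 / 281/675 = 112/281
P(Z=1 | obs) = 56/675 / 281/675 = 56/281
P(Z=2 | obs) = 113/675 / 281/675 = 113/281

P(Z=0) = 112/281, P(Z=1) = 56/281, P(Z=2) = 113/281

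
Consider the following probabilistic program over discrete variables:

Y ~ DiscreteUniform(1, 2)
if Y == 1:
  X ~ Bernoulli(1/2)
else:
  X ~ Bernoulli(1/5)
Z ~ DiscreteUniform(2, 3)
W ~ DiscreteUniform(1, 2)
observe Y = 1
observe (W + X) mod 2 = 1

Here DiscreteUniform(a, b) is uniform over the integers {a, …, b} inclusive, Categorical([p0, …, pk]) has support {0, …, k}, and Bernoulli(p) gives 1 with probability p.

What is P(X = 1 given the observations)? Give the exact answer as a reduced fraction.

Enumerate traces; 4 have nonzero weight after conditioning:
  (Y=1, X=0, Z=2, W=1) weight 1/16
  (Y=1, X=0, Z=3, W=1) weight 1/16
  (Y=1, X=1, Z=2, W=2) weight 1/16
  (Y=1, X=1, Z=3, W=2) weight 1/16
Group by X:
  weight(X=0) = 1/8
  weight(X=1) = 1/8
Total weight = 1/8 + 1/8 = 1/4
P(X=0 | obs) = 1/8 / 1/4 = 1/2
P(X=1 | obs) = 1/8 / 1/4 = 1/2

P(X = 1 | obs) = 1/2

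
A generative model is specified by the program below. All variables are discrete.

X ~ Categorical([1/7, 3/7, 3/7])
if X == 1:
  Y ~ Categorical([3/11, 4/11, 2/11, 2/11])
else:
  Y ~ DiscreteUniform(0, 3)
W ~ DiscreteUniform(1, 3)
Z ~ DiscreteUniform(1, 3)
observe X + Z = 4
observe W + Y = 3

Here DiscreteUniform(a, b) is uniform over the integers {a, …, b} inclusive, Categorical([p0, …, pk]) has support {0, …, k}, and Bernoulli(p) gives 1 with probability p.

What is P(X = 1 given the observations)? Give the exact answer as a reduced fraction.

P(X = 1 | obs) = 12/23

Enumerate traces; 6 have nonzero weight after conditioning:
  (X=1, Y=0, W=3, Z=3) weight 1/77
  (X=1, Y=1, W=2, Z=3) weight 4/231
  (X=1, Y=2, W=1, Z=3) weight 2/231
  (X=2, Y=0, W=3, Z=2) weight 1/84
  (X=2, Y=1, W=2, Z=2) weight 1/84
  (X=2, Y=2, W=1, Z=2) weight 1/84
Group by X:
  weight(X=1) = 3/77
  weight(X=2) = 1/28
Total weight = 3/77 + 1/28 = 23/308
P(X=1 | obs) = 3/77 / 23/308 = 12/23
P(X=2 | obs) = 1/28 / 23/308 = 11/23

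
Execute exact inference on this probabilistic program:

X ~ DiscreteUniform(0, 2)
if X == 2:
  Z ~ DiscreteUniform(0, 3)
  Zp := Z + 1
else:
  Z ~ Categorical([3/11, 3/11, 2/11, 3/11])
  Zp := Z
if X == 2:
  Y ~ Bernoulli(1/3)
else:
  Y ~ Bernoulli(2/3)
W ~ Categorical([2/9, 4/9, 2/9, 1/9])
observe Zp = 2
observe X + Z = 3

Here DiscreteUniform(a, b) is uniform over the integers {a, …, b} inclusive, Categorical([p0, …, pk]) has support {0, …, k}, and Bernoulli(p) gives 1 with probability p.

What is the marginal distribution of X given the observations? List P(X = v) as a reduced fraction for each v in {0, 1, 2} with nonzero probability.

P(X=1) = 8/19, P(X=2) = 11/19

Enumerate traces; 16 have nonzero weight after conditioning:
  (X=1, Z=2, Y=0, W=0) weight 4/891
  (X=1, Z=2, Y=0, W=1) weight 8/891
  (X=1, Z=2, Y=0, W=2) weight 4/891
  (X=1, Z=2, Y=0, W=3) weight 2/891
  (X=1, Z=2, Y=1, W=0) weight 8/891
  (X=1, Z=2, Y=1, W=1) weight 16/891
  (X=1, Z=2, Y=1, W=2) weight 8/891
  (X=1, Z=2, Y=1, W=3) weight 4/891
  (X=2, Z=1, Y=0, W=0) weight 1/81
  … 7 more
Group by X:
  weight(X=1) = 2/33
  weight(X=2) = 1/12
Total weight = 2/33 + 1/12 = 19/132
P(X=1 | obs) = 2/33 / 19/132 = 8/19
P(X=2 | obs) = 1/12 / 19/132 = 11/19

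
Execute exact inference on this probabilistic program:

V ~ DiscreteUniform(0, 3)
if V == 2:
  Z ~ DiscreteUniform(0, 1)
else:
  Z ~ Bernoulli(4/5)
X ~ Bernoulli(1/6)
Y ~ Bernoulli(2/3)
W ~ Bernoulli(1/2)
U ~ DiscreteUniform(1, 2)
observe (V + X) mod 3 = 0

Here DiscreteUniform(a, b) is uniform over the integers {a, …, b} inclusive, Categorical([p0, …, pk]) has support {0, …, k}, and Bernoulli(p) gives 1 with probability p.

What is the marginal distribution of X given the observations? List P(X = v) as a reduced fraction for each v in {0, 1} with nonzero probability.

Enumerate traces; 48 have nonzero weight after conditioning:
  (V=0, Z=0, X=0, Y=0, W=0, U=1) weight 1/288
  (V=0, Z=0, X=0, Y=0, W=0, U=2) weight 1/288
  (V=0, Z=0, X=0, Y=0, W=1, U=1) weight 1/288
  (V=0, Z=0, X=0, Y=0, W=1, U=2) weight 1/288
  (V=0, Z=0, X=0, Y=1, W=0, U=1) weight 1/144
  (V=0, Z=0, X=0, Y=1, W=0, U=2) weight 1/144
  (V=0, Z=0, X=0, Y=1, W=1, U=1) weight 1/144
  (V=0, Z=0, X=0, Y=1, W=1, U=2) weight 1/144
  (V=2, Z=0, X=1, Y=0, W=0, U=1) weight 1/576
  … 39 more
Group by X:
  weight(X=0) = 5/12
  weight(X=1) = 1/24
Total weight = 5/12 + 1/24 = 11/24
P(X=0 | obs) = 5/12 / 11/24 = 10/11
P(X=1 | obs) = 1/24 / 11/24 = 1/11

P(X=0) = 10/11, P(X=1) = 1/11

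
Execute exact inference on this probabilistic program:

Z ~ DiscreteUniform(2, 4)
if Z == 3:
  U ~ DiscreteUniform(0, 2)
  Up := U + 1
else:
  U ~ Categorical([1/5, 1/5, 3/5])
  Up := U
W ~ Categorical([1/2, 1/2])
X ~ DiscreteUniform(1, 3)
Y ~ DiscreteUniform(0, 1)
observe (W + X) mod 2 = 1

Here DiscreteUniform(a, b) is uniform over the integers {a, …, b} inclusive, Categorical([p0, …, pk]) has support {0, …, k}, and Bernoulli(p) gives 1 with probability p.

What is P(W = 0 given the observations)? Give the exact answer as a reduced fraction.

P(W = 0 | obs) = 2/3

Enumerate traces; 54 have nonzero weight after conditioning:
  (Z=2, U=0, W=0, X=1, Y=0) weight 1/180
  (Z=2, U=0, W=0, X=1, Y=1) weight 1/180
  (Z=2, U=0, W=0, X=3, Y=0) weight 1/180
  (Z=2, U=0, W=0, X=3, Y=1) weight 1/180
  (Z=2, U=0, W=1, X=2, Y=0) weight 1/180
  (Z=2, U=0, W=1, X=2, Y=1) weight 1/180
  (Z=2, U=1, W=0, X=1, Y=0) weight 1/180
  (Z=2, U=1, W=0, X=1, Y=1) weight 1/180
  … 46 more
Group by W:
  weight(W=0) = 1/3
  weight(W=1) = 1/6
Total weight = 1/3 + 1/6 = 1/2
P(W=0 | obs) = 1/3 / 1/2 = 2/3
P(W=1 | obs) = 1/6 / 1/2 = 1/3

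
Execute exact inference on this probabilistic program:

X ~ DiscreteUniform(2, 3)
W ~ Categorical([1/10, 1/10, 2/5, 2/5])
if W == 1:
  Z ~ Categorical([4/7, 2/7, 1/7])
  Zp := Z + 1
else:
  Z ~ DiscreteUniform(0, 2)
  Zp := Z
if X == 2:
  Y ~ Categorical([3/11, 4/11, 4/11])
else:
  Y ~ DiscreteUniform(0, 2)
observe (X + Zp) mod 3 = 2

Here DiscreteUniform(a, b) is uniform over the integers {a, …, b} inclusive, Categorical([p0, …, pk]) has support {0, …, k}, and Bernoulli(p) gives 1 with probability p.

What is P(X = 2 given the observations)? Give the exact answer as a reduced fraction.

P(X = 2 | obs) = 22/45

Enumerate traces; 24 have nonzero weight after conditioning:
  (X=2, W=0, Z=0, Y=0) weight 1/220
  (X=2, W=0, Z=0, Y=1) weight 1/165
  (X=2, W=0, Z=0, Y=2) weight 1/165
  (X=2, W=1, Z=2, Y=0) weight 3/1540
  (X=2, W=1, Z=2, Y=1) weight 1/385
  (X=2, W=1, Z=2, Y=2) weight 1/385
  (X=2, W=2, Z=0, Y=0) weight 1/55
  (X=2, W=2, Z=0, Y=1) weight 4/165
  (X=3, W=0, Z=2, Y=0) weight 1/180
  … 15 more
Group by X:
  weight(X=2) = 11/70
  weight(X=3) = 23/140
Total weight = 11/70 + 23/140 = 9/28
P(X=2 | obs) = 11/70 / 9/28 = 22/45
P(X=3 | obs) = 23/140 / 9/28 = 23/45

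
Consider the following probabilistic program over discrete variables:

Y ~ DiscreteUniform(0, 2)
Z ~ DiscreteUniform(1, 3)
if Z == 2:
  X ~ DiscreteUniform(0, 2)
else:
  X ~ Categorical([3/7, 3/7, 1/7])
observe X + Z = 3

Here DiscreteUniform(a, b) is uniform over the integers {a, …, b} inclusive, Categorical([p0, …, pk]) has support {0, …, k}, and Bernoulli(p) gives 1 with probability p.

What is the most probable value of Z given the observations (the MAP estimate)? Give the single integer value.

Enumerate traces; 9 have nonzero weight after conditioning:
  (Y=0, Z=1, X=2) weight 1/63
  (Y=0, Z=2, X=1) weight 1/27
  (Y=0, Z=3, X=0) weight 1/21
  (Y=1, Z=1, X=2) weight 1/63
  (Y=1, Z=2, X=1) weight 1/27
  (Y=1, Z=3, X=0) weight 1/21
  (Y=2, Z=1, X=2) weight 1/63
  (Y=2, Z=2, X=1) weight 1/27
  … 1 more
Group by Z:
  weight(Z=1) = 1/21
  weight(Z=2) = 1/9
  weight(Z=3) = 1/7
Total weight = 1/21 + 1/9 + 1/7 = 19/63
P(Z=1 | obs) = 1/21 / 19/63 = 3/19
P(Z=2 | obs) = 1/9 / 19/63 = 7/19
P(Z=3 | obs) = 1/7 / 19/63 = 9/19
argmax = 3

argmax_v P(Z = v | obs) = 3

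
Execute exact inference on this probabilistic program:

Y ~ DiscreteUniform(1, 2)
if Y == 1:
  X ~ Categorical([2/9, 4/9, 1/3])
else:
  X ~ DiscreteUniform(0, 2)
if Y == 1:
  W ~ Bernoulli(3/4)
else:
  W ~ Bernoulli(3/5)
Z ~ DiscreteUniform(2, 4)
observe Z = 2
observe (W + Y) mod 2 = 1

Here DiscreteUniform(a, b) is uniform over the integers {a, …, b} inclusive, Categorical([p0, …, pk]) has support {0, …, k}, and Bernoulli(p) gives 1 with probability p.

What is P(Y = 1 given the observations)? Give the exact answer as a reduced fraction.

P(Y = 1 | obs) = 5/17

Enumerate traces; 6 have nonzero weight after conditioning:
  (Y=1, X=0, W=0, Z=2) weight 1/108
  (Y=1, X=1, W=0, Z=2) weight 1/54
  (Y=1, X=2, W=0, Z=2) weight 1/72
  (Y=2, X=0, W=1, Z=2) weight 1/30
  (Y=2, X=1, W=1, Z=2) weight 1/30
  (Y=2, X=2, W=1, Z=2) weight 1/30
Group by Y:
  weight(Y=1) = 1/24
  weight(Y=2) = 1/10
Total weight = 1/24 + 1/10 = 17/120
P(Y=1 | obs) = 1/24 / 17/120 = 5/17
P(Y=2 | obs) = 1/10 / 17/120 = 12/17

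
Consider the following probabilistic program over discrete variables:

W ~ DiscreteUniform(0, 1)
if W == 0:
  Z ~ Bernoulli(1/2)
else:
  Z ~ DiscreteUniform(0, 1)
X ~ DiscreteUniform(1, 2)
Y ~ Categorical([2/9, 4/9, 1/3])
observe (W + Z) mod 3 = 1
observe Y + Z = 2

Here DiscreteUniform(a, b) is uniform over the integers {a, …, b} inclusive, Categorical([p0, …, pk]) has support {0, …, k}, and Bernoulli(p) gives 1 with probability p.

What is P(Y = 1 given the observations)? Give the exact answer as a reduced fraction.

Enumerate traces; 4 have nonzero weight after conditioning:
  (W=0, Z=1, X=1, Y=1) weight 1/18
  (W=0, Z=1, X=2, Y=1) weight 1/18
  (W=1, Z=0, X=1, Y=2) weight 1/24
  (W=1, Z=0, X=2, Y=2) weight 1/24
Group by Y:
  weight(Y=1) = 1/9
  weight(Y=2) = 1/12
Total weight = 1/9 + 1/12 = 7/36
P(Y=1 | obs) = 1/9 / 7/36 = 4/7
P(Y=2 | obs) = 1/12 / 7/36 = 3/7

P(Y = 1 | obs) = 4/7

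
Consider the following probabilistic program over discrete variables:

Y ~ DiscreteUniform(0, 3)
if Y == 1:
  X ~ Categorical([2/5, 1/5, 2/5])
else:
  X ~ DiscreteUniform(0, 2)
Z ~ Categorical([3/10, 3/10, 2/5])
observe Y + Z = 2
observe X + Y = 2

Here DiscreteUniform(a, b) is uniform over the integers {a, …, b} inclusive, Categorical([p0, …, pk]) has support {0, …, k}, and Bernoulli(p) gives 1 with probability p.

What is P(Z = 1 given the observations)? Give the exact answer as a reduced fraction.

Enumerate traces; 3 have nonzero weight after conditioning:
  (Y=0, X=2, Z=2) weight 1/30
  (Y=1, X=1, Z=1) weight 3/200
  (Y=2, X=0, Z=0) weight 1/40
Group by Z:
  weight(Z=0) = 1/40
  weight(Z=1) = 3/200
  weight(Z=2) = 1/30
Total weight = 1/40 + 3/200 + 1/30 = 11/150
P(Z=0 | obs) = 1/40 / 11/150 = 15/44
P(Z=1 | obs) = 3/200 / 11/150 = 9/44
P(Z=2 | obs) = 1/30 / 11/150 = 5/11

P(Z = 1 | obs) = 9/44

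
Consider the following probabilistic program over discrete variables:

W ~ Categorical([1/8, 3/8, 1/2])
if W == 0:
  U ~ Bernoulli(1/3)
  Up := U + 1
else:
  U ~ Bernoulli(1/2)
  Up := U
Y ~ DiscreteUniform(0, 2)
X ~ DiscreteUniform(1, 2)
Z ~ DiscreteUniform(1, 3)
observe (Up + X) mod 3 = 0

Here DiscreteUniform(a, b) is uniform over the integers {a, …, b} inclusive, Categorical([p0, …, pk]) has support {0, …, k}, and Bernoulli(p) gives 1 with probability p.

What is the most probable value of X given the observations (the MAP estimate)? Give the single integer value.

Enumerate traces; 36 have nonzero weight after conditioning:
  (W=0, U=0, Y=0, X=2, Z=1) weight 1/216
  (W=0, U=0, Y=0, X=2, Z=2) weight 1/216
  (W=0, U=0, Y=0, X=2, Z=3) weight 1/216
  (W=0, U=0, Y=1, X=2, Z=1) weight 1/216
  (W=0, U=0, Y=1, X=2, Z=2) weight 1/216
  (W=0, U=0, Y=1, X=2, Z=3) weight 1/216
  (W=0, U=0, Y=2, X=2, Z=1) weight 1/216
  (W=0, U=0, Y=2, X=2, Z=2) weight 1/216
  (W=0, U=1, Y=0, X=1, Z=1) weight 1/432
  … 27 more
Group by X:
  weight(X=1) = 1/48
  weight(X=2) = 25/96
Total weight = 1/48 + 25/96 = 9/32
P(X=1 | obs) = 1/48 / 9/32 = 2/27
P(X=2 | obs) = 25/96 / 9/32 = 25/27
argmax = 2

argmax_v P(X = v | obs) = 2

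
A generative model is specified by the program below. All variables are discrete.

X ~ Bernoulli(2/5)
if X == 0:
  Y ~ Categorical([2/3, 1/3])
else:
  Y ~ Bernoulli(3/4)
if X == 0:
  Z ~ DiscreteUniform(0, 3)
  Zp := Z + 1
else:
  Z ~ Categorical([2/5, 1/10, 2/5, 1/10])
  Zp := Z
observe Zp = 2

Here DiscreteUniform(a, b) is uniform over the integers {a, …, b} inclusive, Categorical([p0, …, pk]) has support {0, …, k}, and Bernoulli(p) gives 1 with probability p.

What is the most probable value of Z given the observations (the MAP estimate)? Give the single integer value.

Enumerate traces; 4 have nonzero weight after conditioning:
  (X=0, Y=0, Z=1) weight 1/10
  (X=0, Y=1, Z=1) weight 1/20
  (X=1, Y=0, Z=2) weight 1/25
  (X=1, Y=1, Z=2) weight 3/25
Group by Z:
  weight(Z=1) = 3/20
  weight(Z=2) = 4/25
Total weight = 3/20 + 4/25 = 31/100
P(Z=1 | obs) = 3/20 / 31/100 = 15/31
P(Z=2 | obs) = 4/25 / 31/100 = 16/31
argmax = 2

argmax_v P(Z = v | obs) = 2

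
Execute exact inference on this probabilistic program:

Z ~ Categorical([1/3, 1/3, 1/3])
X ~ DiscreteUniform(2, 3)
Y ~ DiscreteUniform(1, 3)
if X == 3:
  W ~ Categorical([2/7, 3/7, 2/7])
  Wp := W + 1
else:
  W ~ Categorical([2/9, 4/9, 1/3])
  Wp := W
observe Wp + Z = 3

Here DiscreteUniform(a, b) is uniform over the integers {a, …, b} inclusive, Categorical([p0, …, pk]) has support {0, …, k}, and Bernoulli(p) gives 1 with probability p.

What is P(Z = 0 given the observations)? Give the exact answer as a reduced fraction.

Enumerate traces; 15 have nonzero weight after conditioning:
  (Z=0, X=3, Y=1, W=2) weight 1/63
  (Z=0, X=3, Y=2, W=2) weight 1/63
  (Z=0, X=3, Y=3, W=2) weight 1/63
  (Z=1, X=2, Y=1, W=2) weight 1/54
  (Z=1, X=2, Y=2, W=2) weight 1/54
  (Z=1, X=2, Y=3, W=2) weight 1/54
  (Z=1, X=3, Y=1, W=1) weight 1/42
  (Z=1, X=3, Y=2, W=1) weight 1/42
  (Z=2, X=2, Y=1, W=1) weight 2/81
  … 6 more
Group by Z:
  weight(Z=0) = 1/21
  weight(Z=1) = 8/63
  weight(Z=2) = 23/189
Total weight = 1/21 + 8/63 + 23/189 = 8/27
P(Z=0 | obs) = 1/21 / 8/27 = 9/56
P(Z=1 | obs) = 8/63 / 8/27 = 3/7
P(Z=2 | obs) = 23/189 / 8/27 = 23/56

P(Z = 0 | obs) = 9/56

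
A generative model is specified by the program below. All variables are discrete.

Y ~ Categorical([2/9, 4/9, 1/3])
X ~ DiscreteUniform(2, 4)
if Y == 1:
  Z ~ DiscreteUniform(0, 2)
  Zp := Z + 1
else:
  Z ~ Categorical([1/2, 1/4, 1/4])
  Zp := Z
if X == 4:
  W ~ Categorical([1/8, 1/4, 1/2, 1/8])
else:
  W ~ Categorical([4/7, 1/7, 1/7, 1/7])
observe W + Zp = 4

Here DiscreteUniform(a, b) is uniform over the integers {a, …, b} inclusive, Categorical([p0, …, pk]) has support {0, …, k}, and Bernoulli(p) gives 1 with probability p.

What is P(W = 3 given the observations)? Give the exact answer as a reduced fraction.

Enumerate traces; 21 have nonzero weight after conditioning:
  (Y=0, X=2, Z=1, W=3) weight 1/378
  (Y=0, X=2, Z=2, W=2) weight 1/378
  (Y=0, X=3, Z=1, W=3) weight 1/378
  (Y=0, X=3, Z=2, W=2) weight 1/378
  (Y=0, X=4, Z=1, W=3) weight 1/432
  (Y=0, X=4, Z=2, W=2) weight 1/108
  (Y=1, X=2, Z=0, W=3) weight 4/567
  (Y=1, X=2, Z=1, W=2) weight 4/567
  (Y=1, X=2, Z=2, W=1) weight 4/567
  … 12 more
Group by W:
  weight(W=1) = 5/189
  weight(W=2) = 341/4536
  weight(W=3) = 713/18144
Total weight = 5/189 + 341/4536 + 713/18144 = 2557/18144
P(W=1 | obs) = 5/189 / 2557/18144 = 480/2557
P(W=2 | obs) = 341/4536 / 2557/18144 = 1364/2557
P(W=3 | obs) = 713/18144 / 2557/18144 = 713/2557

P(W = 3 | obs) = 713/2557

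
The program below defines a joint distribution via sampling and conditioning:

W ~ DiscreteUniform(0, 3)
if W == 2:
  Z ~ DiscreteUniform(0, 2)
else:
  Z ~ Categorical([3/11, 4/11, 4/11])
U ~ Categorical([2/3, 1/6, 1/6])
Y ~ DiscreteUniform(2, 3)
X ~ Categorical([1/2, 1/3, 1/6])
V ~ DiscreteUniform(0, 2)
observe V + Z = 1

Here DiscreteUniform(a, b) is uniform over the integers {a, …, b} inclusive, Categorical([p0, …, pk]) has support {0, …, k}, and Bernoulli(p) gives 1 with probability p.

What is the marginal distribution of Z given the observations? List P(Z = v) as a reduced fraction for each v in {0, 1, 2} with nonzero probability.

Enumerate traces; 144 have nonzero weight after conditioning:
  (W=0, Z=0, U=0, Y=2, X=0, V=1) weight 1/264
  (W=0, Z=0, U=0, Y=2, X=1, V=1) weight 1/396
  (W=0, Z=0, U=0, Y=2, X=2, V=1) weight 1/792
  (W=0, Z=0, U=0, Y=3, X=0, V=1) weight 1/264
  (W=0, Z=0, U=0, Y=3, X=1, V=1) weight 1/396
  (W=0, Z=0, U=0, Y=3, X=2, V=1) weight 1/792
  (W=0, Z=0, U=1, Y=2, X=0, V=1) weight 1/1056
  (W=0, Z=0, U=1, Y=2, X=1, V=1) weight 1/1584
  (W=0, Z=1, U=0, Y=2, X=0, V=0) weight 1/198
  … 135 more
Group by Z:
  weight(Z=0) = 19/198
  weight(Z=1) = 47/396
Total weight = 19/198 + 47/396 = 85/396
P(Z=0 | obs) = 19/198 / 85/396 = 38/85
P(Z=1 | obs) = 47/396 / 85/396 = 47/85

P(Z=0) = 38/85, P(Z=1) = 47/85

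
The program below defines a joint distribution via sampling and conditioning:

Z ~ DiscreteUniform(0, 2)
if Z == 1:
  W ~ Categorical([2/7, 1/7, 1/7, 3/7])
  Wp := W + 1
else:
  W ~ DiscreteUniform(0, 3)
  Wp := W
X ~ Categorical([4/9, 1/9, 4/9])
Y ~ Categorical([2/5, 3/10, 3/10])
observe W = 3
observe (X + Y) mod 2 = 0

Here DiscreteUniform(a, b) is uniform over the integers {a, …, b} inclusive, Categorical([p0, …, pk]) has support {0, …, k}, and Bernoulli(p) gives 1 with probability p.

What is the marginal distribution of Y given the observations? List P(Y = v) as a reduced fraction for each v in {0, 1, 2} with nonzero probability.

P(Y=0) = 32/59, P(Y=1) = 3/59, P(Y=2) = 24/59

Enumerate traces; 15 have nonzero weight after conditioning:
  (Z=0, W=3, X=0, Y=0) weight 2/135
  (Z=0, W=3, X=0, Y=2) weight 1/90
  (Z=0, W=3, X=1, Y=1) weight 1/360
  (Z=0, W=3, X=2, Y=0) weight 2/135
  (Z=0, W=3, X=2, Y=2) weight 1/90
  (Z=1, W=3, X=0, Y=0) weight 8/315
  (Z=1, W=3, X=0, Y=2) weight 2/105
  (Z=1, W=3, X=1, Y=1) weight 1/210
  … 7 more
Group by Y:
  weight(Y=0) = 104/945
  weight(Y=1) = 13/1260
  weight(Y=2) = 26/315
Total weight = 104/945 + 13/1260 + 26/315 = 767/3780
P(Y=0 | obs) = 104/945 / 767/3780 = 32/59
P(Y=1 | obs) = 13/1260 / 767/3780 = 3/59
P(Y=2 | obs) = 26/315 / 767/3780 = 24/59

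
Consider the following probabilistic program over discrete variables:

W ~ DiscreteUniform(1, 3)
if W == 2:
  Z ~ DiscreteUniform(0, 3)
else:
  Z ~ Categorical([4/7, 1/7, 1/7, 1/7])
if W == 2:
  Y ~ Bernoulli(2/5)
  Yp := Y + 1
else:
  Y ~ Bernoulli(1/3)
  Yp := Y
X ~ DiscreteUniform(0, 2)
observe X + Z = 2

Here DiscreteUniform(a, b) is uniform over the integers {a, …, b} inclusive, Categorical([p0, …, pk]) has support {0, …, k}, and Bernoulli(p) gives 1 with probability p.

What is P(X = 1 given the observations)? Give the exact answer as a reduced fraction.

Enumerate traces; 18 have nonzero weight after conditioning:
  (W=1, Z=0, Y=0, X=2) weight 8/189
  (W=1, Z=0, Y=1, X=2) weight 4/189
  (W=1, Z=1, Y=0, X=1) weight 2/189
  (W=1, Z=1, Y=1, X=1) weight 1/189
  (W=1, Z=2, Y=0, X=0) weight 2/189
  (W=1, Z=2, Y=1, X=0) weight 1/189
  (W=2, Z=0, Y=0, X=2) weight 1/60
  (W=2, Z=0, Y=1, X=2) weight 1/90
  … 10 more
Group by X:
  weight(X=0) = 5/84
  weight(X=1) = 5/84
  weight(X=2) = 13/84
Total weight = 5/84 + 5/84 + 13/84 = 23/84
P(X=0 | obs) = 5/84 / 23/84 = 5/23
P(X=1 | obs) = 5/84 / 23/84 = 5/23
P(X=2 | obs) = 13/84 / 23/84 = 13/23

P(X = 1 | obs) = 5/23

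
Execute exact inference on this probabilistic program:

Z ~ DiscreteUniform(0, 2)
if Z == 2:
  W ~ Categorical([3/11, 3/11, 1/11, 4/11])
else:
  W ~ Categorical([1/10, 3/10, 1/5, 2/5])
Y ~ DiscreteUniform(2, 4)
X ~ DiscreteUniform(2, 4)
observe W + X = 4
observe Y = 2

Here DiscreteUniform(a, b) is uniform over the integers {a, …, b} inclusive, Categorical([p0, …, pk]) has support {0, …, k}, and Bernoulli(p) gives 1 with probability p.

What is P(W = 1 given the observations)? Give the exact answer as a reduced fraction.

P(W = 1 | obs) = 48/101

Enumerate traces; 9 have nonzero weight after conditioning:
  (Z=0, W=0, Y=2, X=4) weight 1/270
  (Z=0, W=1, Y=2, X=3) weight 1/90
  (Z=0, W=2, Y=2, X=2) weight 1/135
  (Z=1, W=0, Y=2, X=4) weight 1/270
  (Z=1, W=1, Y=2, X=3) weight 1/90
  (Z=1, W=2, Y=2, X=2) weight 1/135
  (Z=2, W=0, Y=2, X=4) weight 1/99
  (Z=2, W=1, Y=2, X=3) weight 1/99
  … 1 more
Group by W:
  weight(W=0) = 26/1485
  weight(W=1) = 16/495
  weight(W=2) = 1/55
Total weight = 26/1485 + 16/495 + 1/55 = 101/1485
P(W=0 | obs) = 26/1485 / 101/1485 = 26/101
P(W=1 | obs) = 16/495 / 101/1485 = 48/101
P(W=2 | obs) = 1/55 / 101/1485 = 27/101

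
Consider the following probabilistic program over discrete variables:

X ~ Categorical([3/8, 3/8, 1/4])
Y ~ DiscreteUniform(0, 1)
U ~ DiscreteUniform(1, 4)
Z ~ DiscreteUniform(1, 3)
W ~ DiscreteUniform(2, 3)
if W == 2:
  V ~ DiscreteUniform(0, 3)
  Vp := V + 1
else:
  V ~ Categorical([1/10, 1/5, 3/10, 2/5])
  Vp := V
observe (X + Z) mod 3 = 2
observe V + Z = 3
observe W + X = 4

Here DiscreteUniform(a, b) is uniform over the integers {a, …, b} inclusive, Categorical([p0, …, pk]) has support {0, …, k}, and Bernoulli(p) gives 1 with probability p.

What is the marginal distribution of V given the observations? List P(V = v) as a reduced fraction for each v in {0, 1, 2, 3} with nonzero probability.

Enumerate traces; 16 have nonzero weight after conditioning:
  (X=1, Y=0, U=1, Z=1, W=3, V=2) weight 3/1280
  (X=1, Y=0, U=2, Z=1, W=3, V=2) weight 3/1280
  (X=1, Y=0, U=3, Z=1, W=3, V=2) weight 3/1280
  (X=1, Y=0, U=4, Z=1, W=3, V=2) weight 3/1280
  (X=1, Y=1, U=1, Z=1, W=3, V=2) weight 3/1280
  (X=1, Y=1, U=2, Z=1, W=3, V=2) weight 3/1280
  (X=1, Y=1, U=3, Z=1, W=3, V=2) weight 3/1280
  (X=1, Y=1, U=4, Z=1, W=3, V=2) weight 3/1280
  (X=2, Y=0, U=1, Z=3, W=2, V=0) weight 1/768
  … 7 more
Group by V:
  weight(V=0) = 1/96
  weight(V=2) = 3/160
Total weight = 1/96 + 3/160 = 7/240
P(V=0 | obs) = 1/96 / 7/240 = 5/14
P(V=2 | obs) = 3/160 / 7/240 = 9/14

P(V=0) = 5/14, P(V=2) = 9/14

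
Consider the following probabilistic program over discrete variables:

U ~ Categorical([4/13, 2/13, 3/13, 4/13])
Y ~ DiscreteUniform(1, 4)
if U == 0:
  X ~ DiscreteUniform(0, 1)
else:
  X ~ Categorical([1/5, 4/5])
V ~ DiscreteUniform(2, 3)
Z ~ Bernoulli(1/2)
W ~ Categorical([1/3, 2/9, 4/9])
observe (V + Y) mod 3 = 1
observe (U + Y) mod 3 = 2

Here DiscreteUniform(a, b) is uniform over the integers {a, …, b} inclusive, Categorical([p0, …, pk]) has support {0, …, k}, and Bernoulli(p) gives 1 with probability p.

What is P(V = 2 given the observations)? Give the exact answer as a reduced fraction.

Enumerate traces; 48 have nonzero weight after conditioning:
  (U=0, Y=2, X=0, V=2, Z=0, W=0) weight 1/312
  (U=0, Y=2, X=0, V=2, Z=0, W=1) weight 1/468
  (U=0, Y=2, X=0, V=2, Z=0, W=2) weight 1/234
  (U=0, Y=2, X=0, V=2, Z=1, W=0) weight 1/312
  (U=0, Y=2, X=0, V=2, Z=1, W=1) weight 1/468
  (U=0, Y=2, X=0, V=2, Z=1, W=2) weight 1/234
  (U=0, Y=2, X=1, V=2, Z=0, W=0) weight 1/312
  (U=0, Y=2, X=1, V=2, Z=0, W=1) weight 1/468
  (U=1, Y=1, X=0, V=3, Z=0, W=0) weight 1/1560
  … 39 more
Group by V:
  weight(V=2) = 1/13
  weight(V=3) = 1/26
Total weight = 1/13 + 1/26 = 3/26
P(V=2 | obs) = 1/13 / 3/26 = 2/3
P(V=3 | obs) = 1/26 / 3/26 = 1/3

P(V = 2 | obs) = 2/3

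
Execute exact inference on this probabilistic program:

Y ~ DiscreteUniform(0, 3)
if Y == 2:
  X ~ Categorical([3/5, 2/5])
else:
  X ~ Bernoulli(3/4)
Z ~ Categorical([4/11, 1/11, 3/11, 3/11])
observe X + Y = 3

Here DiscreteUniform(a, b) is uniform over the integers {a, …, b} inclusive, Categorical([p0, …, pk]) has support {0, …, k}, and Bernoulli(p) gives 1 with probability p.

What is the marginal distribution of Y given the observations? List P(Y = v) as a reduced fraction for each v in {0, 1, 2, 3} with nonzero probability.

P(Y=2) = 8/13, P(Y=3) = 5/13

Enumerate traces; 8 have nonzero weight after conditioning:
  (Y=2, X=1, Z=0) weight 2/55
  (Y=2, X=1, Z=1) weight 1/110
  (Y=2, X=1, Z=2) weight 3/110
  (Y=2, X=1, Z=3) weight 3/110
  (Y=3, X=0, Z=0) weight 1/44
  (Y=3, X=0, Z=1) weight 1/176
  (Y=3, X=0, Z=2) weight 3/176
  (Y=3, X=0, Z=3) weight 3/176
Group by Y:
  weight(Y=2) = 1/10
  weight(Y=3) = 1/16
Total weight = 1/10 + 1/16 = 13/80
P(Y=2 | obs) = 1/10 / 13/80 = 8/13
P(Y=3 | obs) = 1/16 / 13/80 = 5/13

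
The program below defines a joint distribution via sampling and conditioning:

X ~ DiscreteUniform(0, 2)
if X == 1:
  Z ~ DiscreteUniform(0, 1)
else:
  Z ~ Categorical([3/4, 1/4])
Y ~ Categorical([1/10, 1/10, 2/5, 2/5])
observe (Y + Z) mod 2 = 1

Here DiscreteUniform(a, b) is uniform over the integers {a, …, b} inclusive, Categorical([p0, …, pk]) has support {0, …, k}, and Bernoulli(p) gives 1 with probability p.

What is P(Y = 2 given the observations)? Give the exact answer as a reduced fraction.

Enumerate traces; 12 have nonzero weight after conditioning:
  (X=0, Z=0, Y=1) weight 1/40
  (X=0, Z=0, Y=3) weight 1/10
  (X=0, Z=1, Y=0) weight 1/120
  (X=0, Z=1, Y=2) weight 1/30
  (X=1, Z=0, Y=1) weight 1/60
  (X=1, Z=0, Y=3) weight 1/15
  (X=1, Z=1, Y=0) weight 1/60
  (X=1, Z=1, Y=2) weight 1/15
  … 4 more
Group by Y:
  weight(Y=0) = 1/30
  weight(Y=1) = 1/15
  weight(Y=2) = 2/15
  weight(Y=3) = 4/15
Total weight = 1/30 + 1/15 + 2/15 + 4/15 = 1/2
P(Y=0 | obs) = 1/30 / 1/2 = 1/15
P(Y=1 | obs) = 1/15 / 1/2 = 2/15
P(Y=2 | obs) = 2/15 / 1/2 = 4/15
P(Y=3 | obs) = 4/15 / 1/2 = 8/15

P(Y = 2 | obs) = 4/15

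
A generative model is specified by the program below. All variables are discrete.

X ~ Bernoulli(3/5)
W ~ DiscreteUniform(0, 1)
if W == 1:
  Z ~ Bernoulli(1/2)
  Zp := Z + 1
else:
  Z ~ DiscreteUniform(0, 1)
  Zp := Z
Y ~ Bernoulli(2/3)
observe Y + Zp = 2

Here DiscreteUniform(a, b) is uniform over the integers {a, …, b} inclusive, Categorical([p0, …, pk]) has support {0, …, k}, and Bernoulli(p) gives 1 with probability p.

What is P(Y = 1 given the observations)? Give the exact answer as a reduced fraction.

P(Y = 1 | obs) = 4/5

Enumerate traces; 6 have nonzero weight after conditioning:
  (X=0, W=0, Z=1, Y=1) weight 1/15
  (X=0, W=1, Z=0, Y=1) weight 1/15
  (X=0, W=1, Z=1, Y=0) weight 1/30
  (X=1, W=0, Z=1, Y=1) weight 1/10
  (X=1, W=1, Z=0, Y=1) weight 1/10
  (X=1, W=1, Z=1, Y=0) weight 1/20
Group by Y:
  weight(Y=0) = 1/12
  weight(Y=1) = 1/3
Total weight = 1/12 + 1/3 = 5/12
P(Y=0 | obs) = 1/12 / 5/12 = 1/5
P(Y=1 | obs) = 1/3 / 5/12 = 4/5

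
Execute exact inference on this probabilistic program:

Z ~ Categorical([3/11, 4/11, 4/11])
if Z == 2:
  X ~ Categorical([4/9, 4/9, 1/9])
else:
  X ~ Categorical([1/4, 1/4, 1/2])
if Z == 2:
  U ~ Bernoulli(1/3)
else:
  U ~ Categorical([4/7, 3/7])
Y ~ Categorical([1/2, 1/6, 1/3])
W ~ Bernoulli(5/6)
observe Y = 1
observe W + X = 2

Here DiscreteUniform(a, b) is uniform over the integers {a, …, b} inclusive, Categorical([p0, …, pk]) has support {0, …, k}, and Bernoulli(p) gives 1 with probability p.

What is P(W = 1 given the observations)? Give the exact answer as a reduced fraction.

Enumerate traces; 12 have nonzero weight after conditioning:
  (Z=0, X=1, U=0, Y=1, W=1) weight 5/924
  (Z=0, X=1, U=1, Y=1, W=1) weight 5/1232
  (Z=0, X=2, U=0, Y=1, W=0) weight 1/462
  (Z=0, X=2, U=1, Y=1, W=0) weight 1/616
  (Z=1, X=1, U=0, Y=1, W=1) weight 5/693
  (Z=1, X=1, U=1, Y=1, W=1) weight 5/924
  (Z=1, X=2, U=0, Y=1, W=0) weight 2/693
  (Z=1, X=2, U=1, Y=1, W=0) weight 1/462
  … 4 more
Group by W:
  weight(W=0) = 71/7128
  weight(W=1) = 635/14256
Total weight = 71/7128 + 635/14256 = 259/4752
P(W=0 | obs) = 71/7128 / 259/4752 = 142/777
P(W=1 | obs) = 635/14256 / 259/4752 = 635/777

P(W = 1 | obs) = 635/777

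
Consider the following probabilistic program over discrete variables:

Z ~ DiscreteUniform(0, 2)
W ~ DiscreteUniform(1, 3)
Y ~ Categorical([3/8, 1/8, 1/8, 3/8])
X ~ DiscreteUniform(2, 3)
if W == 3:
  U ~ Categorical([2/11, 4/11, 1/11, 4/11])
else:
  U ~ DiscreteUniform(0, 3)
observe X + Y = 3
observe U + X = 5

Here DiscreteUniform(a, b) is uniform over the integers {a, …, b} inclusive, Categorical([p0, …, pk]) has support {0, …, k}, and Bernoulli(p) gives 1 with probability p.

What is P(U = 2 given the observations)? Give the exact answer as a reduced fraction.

P(U = 2 | obs) = 39/58

Enumerate traces; 18 have nonzero weight after conditioning:
  (Z=0, W=1, Y=0, X=3, U=2) weight 1/192
  (Z=0, W=1, Y=1, X=2, U=3) weight 1/576
  (Z=0, W=2, Y=0, X=3, U=2) weight 1/192
  (Z=0, W=2, Y=1, X=2, U=3) weight 1/576
  (Z=0, W=3, Y=0, X=3, U=2) weight 1/528
  (Z=0, W=3, Y=1, X=2, U=3) weight 1/396
  (Z=1, W=1, Y=0, X=3, U=2) weight 1/192
  (Z=1, W=1, Y=1, X=2, U=3) weight 1/576
  … 10 more
Group by U:
  weight(U=2) = 13/352
  weight(U=3) = 19/1056
Total weight = 13/352 + 19/1056 = 29/528
P(U=2 | obs) = 13/352 / 29/528 = 39/58
P(U=3 | obs) = 19/1056 / 29/528 = 19/58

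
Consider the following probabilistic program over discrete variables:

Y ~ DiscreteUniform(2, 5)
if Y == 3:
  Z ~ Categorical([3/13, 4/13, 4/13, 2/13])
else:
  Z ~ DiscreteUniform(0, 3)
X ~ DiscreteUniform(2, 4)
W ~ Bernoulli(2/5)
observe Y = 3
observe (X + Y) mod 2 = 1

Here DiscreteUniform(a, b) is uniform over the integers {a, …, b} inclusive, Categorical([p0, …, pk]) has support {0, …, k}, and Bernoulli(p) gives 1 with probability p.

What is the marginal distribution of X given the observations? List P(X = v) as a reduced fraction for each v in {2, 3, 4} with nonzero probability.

Enumerate traces; 16 have nonzero weight after conditioning:
  (Y=3, Z=0, X=2, W=0) weight 3/260
  (Y=3, Z=0, X=2, W=1) weight 1/130
  (Y=3, Z=0, X=4, W=0) weight 3/260
  (Y=3, Z=0, X=4, W=1) weight 1/130
  (Y=3, Z=1, X=2, W=0) weight 1/65
  (Y=3, Z=1, X=2, W=1) weight 2/195
  (Y=3, Z=1, X=4, W=0) weight 1/65
  (Y=3, Z=1, X=4, W=1) weight 2/195
  … 8 more
Group by X:
  weight(X=2) = 1/12
  weight(X=4) = 1/12
Total weight = 1/12 + 1/12 = 1/6
P(X=2 | obs) = 1/12 / 1/6 = 1/2
P(X=4 | obs) = 1/12 / 1/6 = 1/2

P(X=2) = 1/2, P(X=4) = 1/2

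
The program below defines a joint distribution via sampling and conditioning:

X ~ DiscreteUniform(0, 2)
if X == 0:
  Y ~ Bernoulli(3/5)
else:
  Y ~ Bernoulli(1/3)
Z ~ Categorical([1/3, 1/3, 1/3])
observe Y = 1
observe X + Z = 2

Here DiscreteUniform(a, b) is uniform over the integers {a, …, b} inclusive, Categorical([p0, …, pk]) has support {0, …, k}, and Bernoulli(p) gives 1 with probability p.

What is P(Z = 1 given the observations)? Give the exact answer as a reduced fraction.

P(Z = 1 | obs) = 5/19

Enumerate traces; 3 have nonzero weight after conditioning:
  (X=0, Y=1, Z=2) weight 1/15
  (X=1, Y=1, Z=1) weight 1/27
  (X=2, Y=1, Z=0) weight 1/27
Group by Z:
  weight(Z=0) = 1/27
  weight(Z=1) = 1/27
  weight(Z=2) = 1/15
Total weight = 1/27 + 1/27 + 1/15 = 19/135
P(Z=0 | obs) = 1/27 / 19/135 = 5/19
P(Z=1 | obs) = 1/27 / 19/135 = 5/19
P(Z=2 | obs) = 1/15 / 19/135 = 9/19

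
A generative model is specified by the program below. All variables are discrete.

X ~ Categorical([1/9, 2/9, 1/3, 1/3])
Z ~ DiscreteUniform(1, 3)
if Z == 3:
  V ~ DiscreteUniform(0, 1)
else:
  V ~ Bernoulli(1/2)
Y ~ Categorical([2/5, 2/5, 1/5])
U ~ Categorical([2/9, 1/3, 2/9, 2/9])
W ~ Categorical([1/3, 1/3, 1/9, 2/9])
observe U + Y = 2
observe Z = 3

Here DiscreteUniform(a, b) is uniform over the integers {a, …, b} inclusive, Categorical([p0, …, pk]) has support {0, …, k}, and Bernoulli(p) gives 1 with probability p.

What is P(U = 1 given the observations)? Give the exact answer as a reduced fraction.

Enumerate traces; 96 have nonzero weight after conditioning:
  (X=0, Z=3, V=0, Y=0, U=2, W=0) weight 2/3645
  (X=0, Z=3, V=0, Y=0, U=2, W=1) weight 2/3645
  (X=0, Z=3, V=0, Y=0, U=2, W=2) weight 2/10935
  (X=0, Z=3, V=0, Y=0, U=2, W=3) weight 4/10935
  (X=0, Z=3, V=0, Y=1, U=1, W=0) weight 1/1215
  (X=0, Z=3, V=0, Y=1, U=1, W=1) weight 1/1215
  (X=0, Z=3, V=0, Y=1, U=1, W=2) weight 1/3645
  (X=0, Z=3, V=0, Y=1, U=1, W=3) weight 2/3645
  (X=0, Z=3, V=0, Y=2, U=0, W=0) weight 1/3645
  … 87 more
Group by U:
  weight(U=0) = 2/135
  weight(U=1) = 2/45
  weight(U=2) = 4/135
Total weight = 2/135 + 2/45 + 4/135 = 4/45
P(U=0 | obs) = 2/135 / 4/45 = 1/6
P(U=1 | obs) = 2/45 / 4/45 = 1/2
P(U=2 | obs) = 4/135 / 4/45 = 1/3

P(U = 1 | obs) = 1/2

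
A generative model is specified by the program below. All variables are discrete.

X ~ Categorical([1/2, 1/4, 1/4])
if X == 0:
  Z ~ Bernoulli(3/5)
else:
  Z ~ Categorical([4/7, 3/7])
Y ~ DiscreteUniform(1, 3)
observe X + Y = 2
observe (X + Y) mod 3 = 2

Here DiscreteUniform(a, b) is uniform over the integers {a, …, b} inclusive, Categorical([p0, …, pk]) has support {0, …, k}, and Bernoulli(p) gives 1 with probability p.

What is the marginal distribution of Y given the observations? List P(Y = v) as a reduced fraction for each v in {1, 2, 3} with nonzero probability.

P(Y=1) = 1/3, P(Y=2) = 2/3

Enumerate traces; 4 have nonzero weight after conditioning:
  (X=0, Z=0, Y=2) weight 1/15
  (X=0, Z=1, Y=2) weight 1/10
  (X=1, Z=0, Y=1) weight 1/21
  (X=1, Z=1, Y=1) weight 1/28
Group by Y:
  weight(Y=1) = 1/12
  weight(Y=2) = 1/6
Total weight = 1/12 + 1/6 = 1/4
P(Y=1 | obs) = 1/12 / 1/4 = 1/3
P(Y=2 | obs) = 1/6 / 1/4 = 2/3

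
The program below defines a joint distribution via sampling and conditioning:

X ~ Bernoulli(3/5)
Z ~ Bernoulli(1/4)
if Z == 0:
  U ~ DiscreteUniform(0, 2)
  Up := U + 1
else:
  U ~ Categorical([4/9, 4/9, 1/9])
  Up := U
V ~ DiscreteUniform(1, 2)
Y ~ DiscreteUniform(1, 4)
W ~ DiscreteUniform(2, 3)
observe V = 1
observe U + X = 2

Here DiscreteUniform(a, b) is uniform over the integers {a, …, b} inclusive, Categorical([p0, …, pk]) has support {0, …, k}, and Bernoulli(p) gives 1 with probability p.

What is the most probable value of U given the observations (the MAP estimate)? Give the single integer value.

argmax_v P(U = v | obs) = 1

Enumerate traces; 32 have nonzero weight after conditioning:
  (X=0, Z=0, U=2, V=1, Y=1, W=2) weight 1/160
  (X=0, Z=0, U=2, V=1, Y=1, W=3) weight 1/160
  (X=0, Z=0, U=2, V=1, Y=2, W=2) weight 1/160
  (X=0, Z=0, U=2, V=1, Y=2, W=3) weight 1/160
  (X=0, Z=0, U=2, V=1, Y=3, W=2) weight 1/160
  (X=0, Z=0, U=2, V=1, Y=3, W=3) weight 1/160
  (X=0, Z=0, U=2, V=1, Y=4, W=2) weight 1/160
  (X=0, Z=0, U=2, V=1, Y=4, W=3) weight 1/160
  (X=1, Z=0, U=1, V=1, Y=1, W=2) weight 3/320
  … 23 more
Group by U:
  weight(U=1) = 13/120
  weight(U=2) = 1/18
Total weight = 13/120 + 1/18 = 59/360
P(U=1 | obs) = 13/120 / 59/360 = 39/59
P(U=2 | obs) = 1/18 / 59/360 = 20/59
argmax = 1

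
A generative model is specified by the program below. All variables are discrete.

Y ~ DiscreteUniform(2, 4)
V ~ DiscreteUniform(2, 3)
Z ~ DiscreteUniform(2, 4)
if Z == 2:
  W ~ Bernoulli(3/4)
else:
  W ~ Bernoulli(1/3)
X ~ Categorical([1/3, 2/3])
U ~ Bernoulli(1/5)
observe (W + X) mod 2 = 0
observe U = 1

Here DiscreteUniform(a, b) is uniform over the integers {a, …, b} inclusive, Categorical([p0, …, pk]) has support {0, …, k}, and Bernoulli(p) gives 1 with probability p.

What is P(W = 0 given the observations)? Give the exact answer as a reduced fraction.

Enumerate traces; 36 have nonzero weight after conditioning:
  (Y=2, V=2, Z=2, W=0, X=0, U=1) weight 1/1080
  (Y=2, V=2, Z=2, W=1, X=1, U=1) weight 1/180
  (Y=2, V=2, Z=3, W=0, X=0, U=1) weight 1/405
  (Y=2, V=2, Z=3, W=1, X=1, U=1) weight 1/405
  (Y=2, V=2, Z=4, W=0, X=0, U=1) weight 1/405
  (Y=2, V=2, Z=4, W=1, X=1, U=1) weight 1/405
  (Y=2, V=3, Z=2, W=0, X=0, U=1) weight 1/1080
  (Y=2, V=3, Z=2, W=1, X=1, U=1) weight 1/180
  … 28 more
Group by W:
  weight(W=0) = 19/540
  weight(W=1) = 17/270
Total weight = 19/540 + 17/270 = 53/540
P(W=0 | obs) = 19/540 / 53/540 = 19/53
P(W=1 | obs) = 17/270 / 53/540 = 34/53

P(W = 0 | obs) = 19/53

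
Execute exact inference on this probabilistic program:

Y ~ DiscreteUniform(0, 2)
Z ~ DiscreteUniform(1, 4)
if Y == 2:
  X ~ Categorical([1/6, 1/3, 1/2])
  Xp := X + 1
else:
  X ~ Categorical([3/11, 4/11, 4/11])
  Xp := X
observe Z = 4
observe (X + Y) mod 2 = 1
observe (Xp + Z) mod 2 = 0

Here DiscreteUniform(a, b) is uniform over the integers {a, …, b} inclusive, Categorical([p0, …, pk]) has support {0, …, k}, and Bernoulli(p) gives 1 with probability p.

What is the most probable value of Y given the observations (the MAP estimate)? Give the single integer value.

Enumerate traces; 3 have nonzero weight after conditioning:
  (Y=1, Z=4, X=0) weight 1/44
  (Y=1, Z=4, X=2) weight 1/33
  (Y=2, Z=4, X=1) weight 1/36
Group by Y:
  weight(Y=1) = 7/132
  weight(Y=2) = 1/36
Total weight = 7/132 + 1/36 = 8/99
P(Y=1 | obs) = 7/132 / 8/99 = 21/32
P(Y=2 | obs) = 1/36 / 8/99 = 11/32
argmax = 1

argmax_v P(Y = v | obs) = 1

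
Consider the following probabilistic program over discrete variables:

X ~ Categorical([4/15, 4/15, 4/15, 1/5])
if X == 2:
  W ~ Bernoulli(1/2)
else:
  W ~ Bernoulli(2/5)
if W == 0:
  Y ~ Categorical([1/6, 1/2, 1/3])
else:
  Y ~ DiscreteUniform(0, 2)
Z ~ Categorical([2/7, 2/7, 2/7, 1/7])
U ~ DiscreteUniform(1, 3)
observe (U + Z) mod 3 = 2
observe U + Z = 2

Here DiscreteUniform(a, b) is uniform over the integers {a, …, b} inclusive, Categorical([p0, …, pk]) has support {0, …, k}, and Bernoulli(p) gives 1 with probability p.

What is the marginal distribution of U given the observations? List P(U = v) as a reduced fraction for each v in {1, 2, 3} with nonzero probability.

P(U=1) = 1/2, P(U=2) = 1/2

Enumerate traces; 48 have nonzero weight after conditioning:
  (X=0, W=0, Y=0, Z=0, U=2) weight 4/1575
  (X=0, W=0, Y=0, Z=1, U=1) weight 4/1575
  (X=0, W=0, Y=1, Z=0, U=2) weight 4/525
  (X=0, W=0, Y=1, Z=1, U=1) weight 4/525
  (X=0, W=0, Y=2, Z=0, U=2) weight 8/1575
  (X=0, W=0, Y=2, Z=1, U=1) weight 8/1575
  (X=0, W=1, Y=0, Z=0, U=2) weight 16/4725
  (X=0, W=1, Y=0, Z=1, U=1) weight 16/4725
  … 40 more
Group by U:
  weight(U=1) = 2/21
  weight(U=2) = 2/21
Total weight = 2/21 + 2/21 = 4/21
P(U=1 | obs) = 2/21 / 4/21 = 1/2
P(U=2 | obs) = 2/21 / 4/21 = 1/2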